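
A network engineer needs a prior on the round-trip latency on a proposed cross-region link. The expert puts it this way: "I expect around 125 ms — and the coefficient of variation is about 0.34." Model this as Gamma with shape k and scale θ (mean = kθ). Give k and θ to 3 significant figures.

For Gamma(k, scale θ): mean = kθ, variance = kθ², so CV = 1/√k.
CV = 0.34, hence k = 1/CV² = 8.65.
Then θ = mean/k = 125/8.65 = 14.4.

k ≈ 8.65, θ ≈ 14.4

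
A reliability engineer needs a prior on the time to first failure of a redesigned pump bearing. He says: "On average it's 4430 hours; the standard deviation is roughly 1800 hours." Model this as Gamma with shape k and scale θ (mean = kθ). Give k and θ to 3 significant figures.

For Gamma(k, scale θ): mean = kθ, variance = kθ², so CV = 1/√k.
CV = SD/mean = 1800/4430 = 0.4063, hence k = 1/CV² = 6.06.
Then θ = mean/k = 4430/6.06 = 731.

k ≈ 6.06, θ ≈ 731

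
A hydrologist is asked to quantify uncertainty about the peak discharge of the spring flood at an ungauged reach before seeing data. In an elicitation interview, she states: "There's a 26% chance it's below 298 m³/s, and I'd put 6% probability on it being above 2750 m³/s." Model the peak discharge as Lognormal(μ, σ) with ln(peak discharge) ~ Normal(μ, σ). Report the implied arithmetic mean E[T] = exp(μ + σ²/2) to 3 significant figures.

If T ~ Lognormal(μ,σ) then ln T ~ Normal(μ,σ), so the p-quantile of ln T is μ + z_p·σ.
ln(298) = 5.697 and ln(2750) = 7.919; z_{0.26} = -0.6433, z_{0.94} = 1.555.
σ = (7.919 − 5.697)/(1.555 − (-0.6433)) = 1.011.
μ = 5.697 − (-0.6433)·1.011 = 6.348.
E[T] = exp(μ + σ²/2) = exp(6.348 + 0.5110) = 952 m³/s.

E[T] ≈ 952 m³/s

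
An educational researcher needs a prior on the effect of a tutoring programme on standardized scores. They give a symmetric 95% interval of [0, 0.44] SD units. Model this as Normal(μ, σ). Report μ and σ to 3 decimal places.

A symmetric 95% interval runs μ ± z·σ with z = 1.96.
Half-width = 0.22, so σ = 0.22/1.96 = 0.112.
μ is the interval midpoint, 0.220.

μ = 0.220, σ = 0.112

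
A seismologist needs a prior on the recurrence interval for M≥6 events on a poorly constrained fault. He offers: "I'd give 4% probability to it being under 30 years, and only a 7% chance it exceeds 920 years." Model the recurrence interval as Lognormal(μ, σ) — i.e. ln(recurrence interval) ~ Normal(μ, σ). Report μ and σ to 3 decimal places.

μ ≈ 5.259, σ ≈ 1.061

If T ~ Lognormal(μ,σ) then ln T ~ Normal(μ,σ), so the p-quantile of ln T is μ + z_p·σ.
ln(30) = 3.401 and ln(920) = 6.824; z_{0.04} = -1.751, z_{0.93} = 1.476.
σ = (6.824 − 3.401)/(1.476 − (-1.751)) = 1.061.
μ = 3.401 − (-1.751)·1.061 = 5.259.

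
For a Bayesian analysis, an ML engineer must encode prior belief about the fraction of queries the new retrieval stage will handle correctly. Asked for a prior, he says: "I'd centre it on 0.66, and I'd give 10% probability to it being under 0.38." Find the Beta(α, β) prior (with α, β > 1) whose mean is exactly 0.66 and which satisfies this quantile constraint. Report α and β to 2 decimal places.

α ≈ 3.18, β ≈ 1.64

With mean 0.66 fixed, write α = 0.66s, β = 0.34s where s = α+β.
Need P(θ < 0.38) = 0.1 under Beta(0.66s, 0.34s). Normal approximation: (q−m)/√(m(1−m)/s) ≈ z_{0.1} = -1.28, so s ≈ 0.66·0.34·(-1.28)²/(0.38−0.66)² = 4.7.
At s = 4.7: P(θ<0.38) ≈ 0.103. Adjusting to match 0.1 gives s ≈ 4.82.
So α = 0.66·4.82 ≈ 3.18, β = 0.34·4.82 ≈ 1.64.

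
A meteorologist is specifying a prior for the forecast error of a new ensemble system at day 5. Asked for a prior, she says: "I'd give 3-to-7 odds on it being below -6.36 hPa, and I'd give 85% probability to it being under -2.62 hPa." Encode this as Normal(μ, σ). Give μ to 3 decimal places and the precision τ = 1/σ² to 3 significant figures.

The p-quantile of Normal(μ,σ) is μ + z_p·σ, with z_{0.3} = -0.5244 and z_{0.85} = 1.036.
Eliminate σ: μ = (z₂·x₁ − z₁·x₂)/(z₂ − z₁) = (1.036·-6.36 − (-0.5244)·-2.62)/1.561 = -5.103.
Then σ = (x₂ − x₁)/(z₂ − z₁) = (-2.62 − -6.36)/1.561 = 2.396.
Precision τ = 1/σ² = 1/2.396² = 0.174.

μ = -5.103, τ = 0.174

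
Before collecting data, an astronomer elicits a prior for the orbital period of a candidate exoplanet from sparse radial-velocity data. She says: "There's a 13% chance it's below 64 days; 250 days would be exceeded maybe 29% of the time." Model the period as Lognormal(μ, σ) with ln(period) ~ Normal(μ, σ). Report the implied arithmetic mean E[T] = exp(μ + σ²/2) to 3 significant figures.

E[T] ≈ 222 days

If T ~ Lognormal(μ,σ) then ln T ~ Normal(μ,σ), so the p-quantile of ln T is μ + z_p·σ.
ln(64) = 4.159 and ln(250) = 5.521; z_{0.13} = -1.126, z_{0.71} = 0.5534.
σ = (5.521 − 4.159)/(0.5534 − (-1.126)) = 0.811.
μ = 4.159 − (-1.126)·0.811 = 5.073.
E[T] = exp(μ + σ²/2) = exp(5.073 + 0.3290) = 222 days.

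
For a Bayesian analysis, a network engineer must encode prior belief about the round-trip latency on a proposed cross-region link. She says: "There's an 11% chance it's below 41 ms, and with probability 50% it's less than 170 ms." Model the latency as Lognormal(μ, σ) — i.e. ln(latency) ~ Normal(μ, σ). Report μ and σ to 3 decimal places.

μ ≈ 5.136, σ ≈ 1.160

If T ~ Lognormal(μ,σ) then ln T ~ Normal(μ,σ), so the p-quantile of ln T is μ + z_p·σ.
ln(41) = 3.714 and ln(170) = 5.136; z_{0.11} = -1.227, z_{0.5} = 0.
σ = (5.136 − 3.714)/(0 − (-1.227)) = 1.160.
μ = 3.714 − (-1.227)·1.160 = 5.136.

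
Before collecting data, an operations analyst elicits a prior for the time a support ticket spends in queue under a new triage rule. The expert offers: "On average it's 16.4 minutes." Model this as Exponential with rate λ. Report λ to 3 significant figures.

λ ≈ 0.061

Exponential mean = 1/λ, so λ = 1/16.4 = 0.061.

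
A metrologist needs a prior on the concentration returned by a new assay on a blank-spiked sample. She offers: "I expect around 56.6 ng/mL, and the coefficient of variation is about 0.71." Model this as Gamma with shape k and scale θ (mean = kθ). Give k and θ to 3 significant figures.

k ≈ 1.98, θ ≈ 28.5

For Gamma(k, scale θ): mean = kθ, variance = kθ², so CV = 1/√k.
CV = 0.71, hence k = 1/CV² = 1.98.
Then θ = mean/k = 56.6/1.98 = 28.5.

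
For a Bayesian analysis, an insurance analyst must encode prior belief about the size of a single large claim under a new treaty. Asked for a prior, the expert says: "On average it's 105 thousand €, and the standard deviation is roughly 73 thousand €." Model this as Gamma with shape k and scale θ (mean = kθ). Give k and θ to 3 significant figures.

k ≈ 2.07, θ ≈ 50.8

For Gamma(k, scale θ): mean = kθ, variance = kθ², so CV = 1/√k.
CV = SD/mean = 73/105 = 0.6952, hence k = 1/CV² = 2.07.
Then θ = mean/k = 105/2.07 = 50.8.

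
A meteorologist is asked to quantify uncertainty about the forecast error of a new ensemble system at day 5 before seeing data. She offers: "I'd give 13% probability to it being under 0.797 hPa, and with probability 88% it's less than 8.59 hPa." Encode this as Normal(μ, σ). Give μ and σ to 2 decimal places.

μ = 4.61, σ = 3.39

For Normal(μ,σ), the p-quantile is μ + z_p·σ. Here z_{0.13} = -1.126, z_{0.88} = 1.175.
So 0.797 = μ − 1.126σ and 8.59 = μ + 1.175σ.
Subtracting: σ = (8.59 − 0.797)/(1.175 − (-1.126)) = 3.39.
Then μ = 0.797 − (-1.126)·3.39 = 4.61.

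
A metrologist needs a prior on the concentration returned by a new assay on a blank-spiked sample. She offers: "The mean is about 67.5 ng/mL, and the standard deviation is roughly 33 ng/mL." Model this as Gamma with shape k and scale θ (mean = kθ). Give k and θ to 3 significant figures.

For Gamma(k, scale θ): mean = kθ, variance = kθ², so CV = 1/√k.
CV = SD/mean = 33/67.5 = 0.4889, hence k = 1/CV² = 4.18.
Then θ = mean/k = 67.5/4.18 = 16.1.

k ≈ 4.18, θ ≈ 16.1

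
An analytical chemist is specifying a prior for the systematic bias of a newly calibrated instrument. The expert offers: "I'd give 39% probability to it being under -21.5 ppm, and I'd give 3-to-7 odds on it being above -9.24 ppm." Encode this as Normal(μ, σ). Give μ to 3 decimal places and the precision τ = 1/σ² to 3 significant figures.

For Normal(μ,σ), the p-quantile is μ + z_p·σ. Here z_{0.39} = -0.2793, z_{0.7} = 0.5244.
So -21.5 = μ − 0.2793σ and -9.24 = μ + 0.5244σ.
Subtracting: σ = (-9.24 − -21.5)/(0.5244 − (-0.2793)) = 15.254.
Then μ = -21.5 − (-0.2793)·15.254 = -17.239.
Precision τ = 1/σ² = 1/15.25² = 0.0043.

μ = -17.239, τ = 0.0043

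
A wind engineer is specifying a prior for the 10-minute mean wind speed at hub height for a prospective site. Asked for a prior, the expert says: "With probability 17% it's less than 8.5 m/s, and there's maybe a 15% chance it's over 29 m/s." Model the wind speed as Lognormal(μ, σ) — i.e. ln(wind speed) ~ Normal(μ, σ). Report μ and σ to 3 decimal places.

If T ~ Lognormal(μ,σ) then ln T ~ Normal(μ,σ), so the p-quantile of ln T is μ + z_p·σ.
ln(8.5) = 2.14 and ln(29) = 3.367; z_{0.17} = -0.9542, z_{0.85} = 1.036.
σ = (3.367 − 2.14)/(1.036 − (-0.9542)) = 0.617.
μ = 2.14 − (-0.9542)·0.617 = 2.728.

μ ≈ 2.728, σ ≈ 0.617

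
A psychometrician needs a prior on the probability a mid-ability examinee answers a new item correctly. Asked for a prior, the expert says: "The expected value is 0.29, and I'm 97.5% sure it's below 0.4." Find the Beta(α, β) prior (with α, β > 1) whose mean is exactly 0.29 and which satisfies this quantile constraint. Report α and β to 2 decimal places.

α ≈ 20.58, β ≈ 50.40

With mean 0.29 fixed, write α = 0.29s, β = 0.71s where s = α+β.
Need P(θ < 0.4) = 0.975 under Beta(0.29s, 0.71s). Normal approximation: (q−m)/√(m(1−m)/s) ≈ z_{0.975} = 1.96, so s ≈ 0.29·0.71·(1.96)²/(0.4−0.29)² = 65.4.
At s = 65.4: P(θ<0.4) ≈ 0.970. Adjusting to match 0.975 gives s ≈ 70.98.
So α = 0.29·70.98 ≈ 20.58, β = 0.71·70.98 ≈ 50.40.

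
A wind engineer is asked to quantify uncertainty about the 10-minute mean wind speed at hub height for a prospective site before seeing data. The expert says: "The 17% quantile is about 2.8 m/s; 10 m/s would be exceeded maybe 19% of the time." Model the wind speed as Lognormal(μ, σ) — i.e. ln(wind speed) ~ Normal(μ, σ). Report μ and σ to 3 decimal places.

μ ≈ 1.693, σ ≈ 0.695

If T ~ Lognormal(μ,σ) then ln T ~ Normal(μ,σ), so the p-quantile of ln T is μ + z_p·σ.
ln(2.8) = 1.03 and ln(10) = 2.303; z_{0.17} = -0.9542, z_{0.81} = 0.8779.
σ = (2.303 − 1.03)/(0.8779 − (-0.9542)) = 0.695.
μ = 1.03 − (-0.9542)·0.695 = 1.693.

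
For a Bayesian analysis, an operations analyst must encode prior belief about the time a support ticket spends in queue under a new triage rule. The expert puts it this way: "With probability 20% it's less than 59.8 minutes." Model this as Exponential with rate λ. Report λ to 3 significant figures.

P(T < 59.8) = 1 − e^(−λ·59.8) = 0.2, so λ = −ln(1−0.2)/59.8 = −ln(0.8)/59.8 = 0.00373.

λ ≈ 0.00373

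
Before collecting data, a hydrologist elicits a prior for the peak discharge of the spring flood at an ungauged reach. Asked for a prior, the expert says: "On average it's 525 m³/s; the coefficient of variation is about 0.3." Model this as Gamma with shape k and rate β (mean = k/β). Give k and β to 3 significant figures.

For Gamma(k, rate β): mean = k/β, variance = k/β², so CV = 1/√k.
CV = 0.3, hence k = 1/CV² = 11.1.
Then β = k/mean = 11.1/525 = 0.0212.

k ≈ 11.1, β ≈ 0.0212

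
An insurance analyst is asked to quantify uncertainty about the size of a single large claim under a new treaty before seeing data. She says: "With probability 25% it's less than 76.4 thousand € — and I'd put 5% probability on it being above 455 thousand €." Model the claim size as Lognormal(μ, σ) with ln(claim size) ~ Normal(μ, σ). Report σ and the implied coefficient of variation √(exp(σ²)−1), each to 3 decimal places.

If T ~ Lognormal(μ,σ) then ln T ~ Normal(μ,σ), so the p-quantile of ln T is μ + z_p·σ.
ln(76.4) = 4.336 and ln(455) = 6.12; z_{0.25} = -0.6745, z_{0.95} = 1.645.
σ = (6.12 − 4.336)/(1.645 − (-0.6745)) = 0.769.
μ = 4.336 − (-0.6745)·0.769 = 4.855.
CV = √(exp(σ²)−1) = √(exp(0.5919)−1) = 0.899.

σ ≈ 0.769, CV ≈ 0.899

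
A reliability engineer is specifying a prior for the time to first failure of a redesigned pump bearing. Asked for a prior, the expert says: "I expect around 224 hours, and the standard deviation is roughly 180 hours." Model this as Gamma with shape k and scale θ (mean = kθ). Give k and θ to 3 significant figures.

For Gamma(k, scale θ): mean = kθ, variance = kθ², so CV = 1/√k.
CV = SD/mean = 180/224 = 0.8036, hence k = 1/CV² = 1.55.
Then θ = mean/k = 224/1.55 = 145.

k ≈ 1.55, θ ≈ 145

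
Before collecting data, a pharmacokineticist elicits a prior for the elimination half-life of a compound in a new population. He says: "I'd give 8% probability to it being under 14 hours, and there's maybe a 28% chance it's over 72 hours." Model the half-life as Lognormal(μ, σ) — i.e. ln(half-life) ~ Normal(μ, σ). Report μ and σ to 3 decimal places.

If T ~ Lognormal(μ,σ) then ln T ~ Normal(μ,σ), so the p-quantile of ln T is μ + z_p·σ.
ln(14) = 2.639 and ln(72) = 4.277; z_{0.08} = -1.405, z_{0.72} = 0.5828.
σ = (4.277 − 2.639)/(0.5828 − (-1.405)) = 0.824.
μ = 2.639 − (-1.405)·0.824 = 3.797.

μ ≈ 3.797, σ ≈ 0.824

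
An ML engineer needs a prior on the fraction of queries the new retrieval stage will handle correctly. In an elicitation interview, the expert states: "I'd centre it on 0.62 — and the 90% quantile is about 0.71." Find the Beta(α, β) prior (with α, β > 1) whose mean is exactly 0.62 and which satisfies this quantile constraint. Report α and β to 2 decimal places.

α ≈ 28.63, β ≈ 17.54

With mean 0.62 fixed, write α = 0.62s, β = 0.38s where s = α+β.
Need P(θ < 0.71) = 0.9 under Beta(0.62s, 0.38s). Normal approximation: (q−m)/√(m(1−m)/s) ≈ z_{0.9} = 1.28, so s ≈ 0.62·0.38·(1.28)²/(0.71−0.62)² = 47.8.
At s = 47.8: P(θ<0.71) ≈ 0.904. Adjusting to match 0.9 gives s ≈ 46.17.
So α = 0.62·46.17 ≈ 28.63, β = 0.38·46.17 ≈ 17.54.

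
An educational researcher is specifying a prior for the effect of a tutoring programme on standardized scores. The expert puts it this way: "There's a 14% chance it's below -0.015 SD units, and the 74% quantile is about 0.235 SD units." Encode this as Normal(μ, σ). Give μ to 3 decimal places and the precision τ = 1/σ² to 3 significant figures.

The p-quantile of Normal(μ,σ) is μ + z_p·σ, with z_{0.14} = -1.08 and z_{0.74} = 0.6433.
Eliminate σ: μ = (z₂·x₁ − z₁·x₂)/(z₂ − z₁) = (0.6433·-0.015 − (-1.08)·0.235)/1.724 = 0.142.
Then σ = (x₂ − x₁)/(z₂ − z₁) = (0.235 − -0.015)/1.724 = 0.145.
Precision τ = 1/σ² = 1/0.145² = 47.5.

μ = 0.142, τ = 47.5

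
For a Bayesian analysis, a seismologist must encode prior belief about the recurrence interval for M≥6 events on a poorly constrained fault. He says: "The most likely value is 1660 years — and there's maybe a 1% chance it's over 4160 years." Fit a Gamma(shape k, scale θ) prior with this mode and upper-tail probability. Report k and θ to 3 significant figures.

k ≈ 6.56, θ ≈ 299

Gamma(k,θ) with k>1 has mode (k−1)θ, so θ = 1660/(k−1).
Need P(X < 4160) = 0.99 with θ tied to k this way. Start at k = 2, θ = 1660: P(X<4160) ≈ 0.714.
Too low — raise k to concentrate. Iterating converges to k ≈ 6.56.
Then θ = 1660/(6.56−1) ≈ 299.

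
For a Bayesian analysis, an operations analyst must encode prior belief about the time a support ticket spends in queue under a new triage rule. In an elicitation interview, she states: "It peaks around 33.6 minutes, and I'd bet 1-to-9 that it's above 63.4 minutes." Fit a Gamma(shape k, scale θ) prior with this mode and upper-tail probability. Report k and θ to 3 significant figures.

k ≈ 5.74, θ ≈ 7.09

Gamma(k,θ) with k>1 has mode (k−1)θ, so θ = 33.6/(k−1).
Need P(X < 63.4) = 0.9 with θ tied to k this way. Start at k = 2, θ = 33.6: P(X<63.4) ≈ 0.563.
Too low — raise k to concentrate. Iterating converges to k ≈ 5.74.
Then θ = 33.6/(5.74−1) ≈ 7.09.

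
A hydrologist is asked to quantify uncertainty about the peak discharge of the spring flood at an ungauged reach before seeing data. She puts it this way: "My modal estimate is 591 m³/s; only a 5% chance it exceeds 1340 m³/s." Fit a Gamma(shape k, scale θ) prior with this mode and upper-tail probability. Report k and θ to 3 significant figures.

Gamma(k,θ) with k>1 has mode (k−1)θ, so θ = 591/(k−1).
Need P(X < 1340) = 0.95 with θ tied to k this way. Start at k = 2, θ = 591: P(X<1340) ≈ 0.662.
Too low — raise k to concentrate. Iterating converges to k ≈ 5.09.
Then θ = 591/(5.09−1) ≈ 144.

k ≈ 5.09, θ ≈ 144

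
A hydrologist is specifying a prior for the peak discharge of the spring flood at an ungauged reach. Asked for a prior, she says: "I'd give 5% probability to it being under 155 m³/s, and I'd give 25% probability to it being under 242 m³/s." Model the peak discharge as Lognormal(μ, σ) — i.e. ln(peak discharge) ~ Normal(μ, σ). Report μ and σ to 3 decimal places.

μ ≈ 5.799, σ ≈ 0.459

If T ~ Lognormal(μ,σ) then ln T ~ Normal(μ,σ), so the p-quantile of ln T is μ + z_p·σ.
ln(155) = 5.043 and ln(242) = 5.489; z_{0.05} = -1.645, z_{0.25} = -0.6745.
σ = (5.489 − 5.043)/(-0.6745 − (-1.645)) = 0.459.
μ = 5.043 − (-1.645)·0.459 = 5.799.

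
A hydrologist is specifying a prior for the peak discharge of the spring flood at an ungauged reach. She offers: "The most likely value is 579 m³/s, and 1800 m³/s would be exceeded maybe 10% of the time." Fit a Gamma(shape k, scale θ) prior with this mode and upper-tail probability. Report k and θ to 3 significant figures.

Gamma(k,θ) with k>1 has mode (k−1)θ, so θ = 579/(k−1).
Need P(X < 1800) = 0.9 with θ tied to k this way. Start at k = 2, θ = 579: P(X<1800) ≈ 0.817.
Too low — raise k to concentrate. Iterating converges to k ≈ 2.47.
Then θ = 579/(2.47−1) ≈ 393.

k ≈ 2.47, θ ≈ 393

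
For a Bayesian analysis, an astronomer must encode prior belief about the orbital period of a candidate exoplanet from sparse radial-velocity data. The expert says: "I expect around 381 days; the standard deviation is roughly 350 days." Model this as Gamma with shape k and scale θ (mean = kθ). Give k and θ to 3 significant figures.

For Gamma(k, scale θ): mean = kθ, variance = kθ², so CV = 1/√k.
CV = SD/mean = 350/381 = 0.9186, hence k = 1/CV² = 1.18.
Then θ = mean/k = 381/1.18 = 322.

k ≈ 1.18, θ ≈ 322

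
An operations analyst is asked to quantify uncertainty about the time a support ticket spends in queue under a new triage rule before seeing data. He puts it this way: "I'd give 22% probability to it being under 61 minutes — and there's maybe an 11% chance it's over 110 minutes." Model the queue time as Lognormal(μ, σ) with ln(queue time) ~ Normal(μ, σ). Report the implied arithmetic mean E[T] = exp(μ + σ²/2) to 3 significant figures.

If T ~ Lognormal(μ,σ) then ln T ~ Normal(μ,σ), so the p-quantile of ln T is μ + z_p·σ.
ln(61) = 4.111 and ln(110) = 4.7; z_{0.22} = -0.7722, z_{0.89} = 1.227.
σ = (4.7 − 4.111)/(1.227 − (-0.7722)) = 0.295.
μ = 4.111 − (-0.7722)·0.295 = 4.339.
E[T] = exp(μ + σ²/2) = exp(4.339 + 0.0435) = 80 minutes.

E[T] ≈ 80 minutes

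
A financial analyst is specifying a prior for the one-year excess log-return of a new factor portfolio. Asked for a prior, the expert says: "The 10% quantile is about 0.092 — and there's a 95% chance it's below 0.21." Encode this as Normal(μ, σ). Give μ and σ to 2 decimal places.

μ = 0.14, σ = 0.04

The p-quantile of Normal(μ,σ) is μ + z_p·σ, with z_{0.1} = -1.282 and z_{0.95} = 1.645.
Eliminate σ: μ = (z₂·x₁ − z₁·x₂)/(z₂ − z₁) = (1.645·0.092 − (-1.282)·0.21)/2.926 = 0.14.
Then σ = (x₂ − x₁)/(z₂ − z₁) = (0.21 − 0.092)/2.926 = 0.04.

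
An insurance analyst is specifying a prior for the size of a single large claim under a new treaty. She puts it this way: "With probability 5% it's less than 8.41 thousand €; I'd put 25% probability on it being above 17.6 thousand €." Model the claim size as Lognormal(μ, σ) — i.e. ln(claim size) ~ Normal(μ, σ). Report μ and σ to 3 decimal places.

If T ~ Lognormal(μ,σ) then ln T ~ Normal(μ,σ), so the p-quantile of ln T is μ + z_p·σ.
ln(8.41) = 2.129 and ln(17.6) = 2.868; z_{0.05} = -1.645, z_{0.75} = 0.6745.
σ = (2.868 − 2.129)/(0.6745 − (-1.645)) = 0.318.
μ = 2.129 − (-1.645)·0.318 = 2.653.

μ ≈ 2.653, σ ≈ 0.318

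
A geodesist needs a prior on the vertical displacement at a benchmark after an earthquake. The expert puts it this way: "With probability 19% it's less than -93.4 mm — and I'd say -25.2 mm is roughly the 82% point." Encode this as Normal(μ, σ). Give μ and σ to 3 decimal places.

μ = -60.012, σ = 38.031

For Normal(μ,σ), the p-quantile is μ + z_p·σ. Here z_{0.19} = -0.8779, z_{0.82} = 0.9154.
So -93.4 = μ − 0.8779σ and -25.2 = μ + 0.9154σ.
Subtracting: σ = (-25.2 − -93.4)/(0.9154 − (-0.8779)) = 38.031.
Then μ = -93.4 − (-0.8779)·38.031 = -60.012.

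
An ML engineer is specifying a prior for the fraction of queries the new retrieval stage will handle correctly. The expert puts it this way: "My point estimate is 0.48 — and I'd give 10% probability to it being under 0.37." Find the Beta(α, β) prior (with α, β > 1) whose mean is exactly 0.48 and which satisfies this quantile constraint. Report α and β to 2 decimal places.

α ≈ 16.02, β ≈ 17.36

With mean 0.48 fixed, write α = 0.48s, β = 0.52s where s = α+β.
Need P(θ < 0.37) = 0.1 under Beta(0.48s, 0.52s). Normal approximation: (q−m)/√(m(1−m)/s) ≈ z_{0.1} = -1.28, so s ≈ 0.48·0.52·(-1.28)²/(0.37−0.48)² = 33.9.
At s = 33.9: P(θ<0.37) ≈ 0.098. Adjusting to match 0.1 gives s ≈ 33.38.
So α = 0.48·33.38 ≈ 16.02, β = 0.52·33.38 ≈ 17.36.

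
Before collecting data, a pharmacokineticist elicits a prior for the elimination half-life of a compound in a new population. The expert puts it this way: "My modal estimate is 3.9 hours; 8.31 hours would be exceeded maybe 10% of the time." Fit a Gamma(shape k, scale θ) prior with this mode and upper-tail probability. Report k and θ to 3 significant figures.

k ≈ 4.36, θ ≈ 1.16

Gamma(k,θ) with k>1 has mode (k−1)θ, so θ = 3.9/(k−1).
Need P(X < 8.31) = 0.9 with θ tied to k this way. Start at k = 2, θ = 3.9: P(X<8.31) ≈ 0.628.
Too low — raise k to concentrate. Iterating converges to k ≈ 4.36.
Then θ = 3.9/(4.36−1) ≈ 1.16.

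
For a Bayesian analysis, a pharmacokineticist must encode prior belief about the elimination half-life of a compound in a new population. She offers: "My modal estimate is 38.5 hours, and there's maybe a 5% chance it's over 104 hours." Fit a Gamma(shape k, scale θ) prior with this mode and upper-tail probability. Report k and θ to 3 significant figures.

Gamma(k,θ) with k>1 has mode (k−1)θ, so θ = 38.5/(k−1).
Need P(X < 104) = 0.95 with θ tied to k this way. Start at k = 2, θ = 38.5: P(X<104) ≈ 0.752.
Too low — raise k to concentrate. Iterating converges to k ≈ 3.72.
Then θ = 38.5/(3.72−1) ≈ 14.1.

k ≈ 3.72, θ ≈ 14.1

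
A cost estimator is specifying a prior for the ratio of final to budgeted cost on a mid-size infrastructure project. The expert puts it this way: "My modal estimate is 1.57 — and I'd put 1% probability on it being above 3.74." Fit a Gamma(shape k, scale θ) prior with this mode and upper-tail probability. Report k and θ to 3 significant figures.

k ≈ 7.29, θ ≈ 0.249

Gamma(k,θ) with k>1 has mode (k−1)θ, so θ = 1.57/(k−1).
Need P(X < 3.74) = 0.99 with θ tied to k this way. Start at k = 2, θ = 1.57: P(X<3.74) ≈ 0.688.
Too low — raise k to concentrate. Iterating converges to k ≈ 7.29.
Then θ = 1.57/(7.29−1) ≈ 0.249.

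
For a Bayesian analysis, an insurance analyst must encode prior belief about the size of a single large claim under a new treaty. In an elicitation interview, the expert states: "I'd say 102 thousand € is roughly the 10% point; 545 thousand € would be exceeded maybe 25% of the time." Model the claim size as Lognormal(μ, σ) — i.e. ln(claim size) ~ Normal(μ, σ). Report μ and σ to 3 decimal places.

If T ~ Lognormal(μ,σ) then ln T ~ Normal(μ,σ), so the p-quantile of ln T is μ + z_p·σ.
ln(102) = 4.625 and ln(545) = 6.301; z_{0.1} = -1.282, z_{0.75} = 0.6745.
σ = (6.301 − 4.625)/(0.6745 − (-1.282)) = 0.857.
μ = 4.625 − (-1.282)·0.857 = 5.723.

μ ≈ 5.723, σ ≈ 0.857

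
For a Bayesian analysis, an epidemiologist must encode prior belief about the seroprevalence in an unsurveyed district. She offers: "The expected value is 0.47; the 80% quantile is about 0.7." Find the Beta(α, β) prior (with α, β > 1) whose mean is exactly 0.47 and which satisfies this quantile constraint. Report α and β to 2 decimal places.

With mean 0.47 fixed, write α = 0.47s, β = 0.53s where s = α+β.
Need P(θ < 0.7) = 0.8 under Beta(0.47s, 0.53s). Normal approximation: (q−m)/√(m(1−m)/s) ≈ z_{0.8} = 0.842, so s ≈ 0.47·0.53·(0.842)²/(0.7−0.47)² = 3.3.
At s = 3.3: P(θ<0.7) ≈ 0.798. Adjusting to match 0.8 gives s ≈ 3.39.
So α = 0.47·3.39 ≈ 1.59, β = 0.53·3.39 ≈ 1.79.

α ≈ 1.59, β ≈ 1.79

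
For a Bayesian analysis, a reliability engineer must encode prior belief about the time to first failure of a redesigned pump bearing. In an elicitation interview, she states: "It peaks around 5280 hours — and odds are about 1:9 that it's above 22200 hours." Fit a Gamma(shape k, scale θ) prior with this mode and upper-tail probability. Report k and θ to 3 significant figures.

k ≈ 1.88, θ ≈ 5970

Gamma(k,θ) with k>1 has mode (k−1)θ, so θ = 5280/(k−1).
Need P(X < 22200) = 0.9 with θ tied to k this way. Start at k = 2, θ = 5280: P(X<22200) ≈ 0.922.
Too high — lower k to spread out. Iterating converges to k ≈ 1.88.
Then θ = 5280/(1.88−1) ≈ 5970.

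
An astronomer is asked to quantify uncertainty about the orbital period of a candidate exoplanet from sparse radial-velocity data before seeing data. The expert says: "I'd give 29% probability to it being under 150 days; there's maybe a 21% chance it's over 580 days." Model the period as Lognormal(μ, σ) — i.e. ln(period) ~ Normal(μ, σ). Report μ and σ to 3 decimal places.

If T ~ Lognormal(μ,σ) then ln T ~ Normal(μ,σ), so the p-quantile of ln T is μ + z_p·σ.
ln(150) = 5.011 and ln(580) = 6.363; z_{0.29} = -0.5534, z_{0.79} = 0.8064.
σ = (6.363 − 5.011)/(0.8064 − (-0.5534)) = 0.995.
μ = 5.011 − (-0.5534)·0.995 = 5.561.

μ ≈ 5.561, σ ≈ 0.995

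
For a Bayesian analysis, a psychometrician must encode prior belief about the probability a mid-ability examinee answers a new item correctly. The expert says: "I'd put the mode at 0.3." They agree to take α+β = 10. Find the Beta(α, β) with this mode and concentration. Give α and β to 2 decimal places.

For α,β > 1 the Beta mode is (α−1)/(α+β−2). With α+β = 10, the mode is (α−1)/8.
Set (α−1)/8 = 0.3 → α = 1 + 0.3·8 = 3.40.
β = 10 − α = 6.60.

α = 3.40, β = 6.60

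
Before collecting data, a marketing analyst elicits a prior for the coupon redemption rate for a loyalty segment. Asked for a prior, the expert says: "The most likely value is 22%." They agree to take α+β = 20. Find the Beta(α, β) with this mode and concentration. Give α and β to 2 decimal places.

α = 4.96, β = 15.04

For α,β > 1 the Beta mode is (α−1)/(α+β−2). With α+β = 20, the mode is (α−1)/18.
Set (α−1)/18 = 0.22 → α = 1 + 0.22·18 = 4.96.
β = 20 − α = 15.04.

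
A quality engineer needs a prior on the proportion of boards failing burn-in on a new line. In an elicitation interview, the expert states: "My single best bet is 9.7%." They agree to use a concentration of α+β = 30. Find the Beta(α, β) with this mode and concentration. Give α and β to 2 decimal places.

α = 3.72, β = 26.28

For α,β > 1 the Beta mode is (α−1)/(α+β−2). With α+β = 30, the mode is (α−1)/28.
Set (α−1)/28 = 0.097 → α = 1 + 0.097·28 = 3.72.
β = 30 − α = 26.28.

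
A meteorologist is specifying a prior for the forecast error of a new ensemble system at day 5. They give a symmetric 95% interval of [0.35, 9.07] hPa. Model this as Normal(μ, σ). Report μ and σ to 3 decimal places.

A symmetric 95% interval runs μ ± z·σ with z = 1.96.
Half-width = 4.36, so σ = 4.36/1.96 = 2.225.
μ is the interval midpoint, 4.710.

μ = 4.710, σ = 2.225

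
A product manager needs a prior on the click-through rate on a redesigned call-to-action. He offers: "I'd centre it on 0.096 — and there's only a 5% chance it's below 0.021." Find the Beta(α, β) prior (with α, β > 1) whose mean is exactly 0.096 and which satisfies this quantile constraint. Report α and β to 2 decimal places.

With mean 0.096 fixed, write α = 0.096s, β = 0.904s where s = α+β.
Need P(θ < 0.021) = 0.05 under Beta(0.096s, 0.904s). Normal approximation: (q−m)/√(m(1−m)/s) ≈ z_{0.05} = -1.64, so s ≈ 0.096·0.904·(-1.64)²/(0.021−0.096)² = 41.7.
At s = 41.7: P(θ<0.021) ≈ 0.010. Adjusting to match 0.05 gives s ≈ 23.56.
So α = 0.096·23.56 ≈ 2.26, β = 0.904·23.56 ≈ 21.30.

α ≈ 2.26, β ≈ 21.30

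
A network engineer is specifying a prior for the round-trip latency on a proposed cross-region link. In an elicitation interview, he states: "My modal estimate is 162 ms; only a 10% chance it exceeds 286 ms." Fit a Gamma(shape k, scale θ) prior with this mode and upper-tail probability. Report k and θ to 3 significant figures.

k ≈ 6.88, θ ≈ 27.5

Gamma(k,θ) with k>1 has mode (k−1)θ, so θ = 162/(k−1).
Need P(X < 286) = 0.9 with θ tied to k this way. Start at k = 2, θ = 162: P(X<286) ≈ 0.527.
Too low — raise k to concentrate. Iterating converges to k ≈ 6.88.
Then θ = 162/(6.88−1) ≈ 27.5.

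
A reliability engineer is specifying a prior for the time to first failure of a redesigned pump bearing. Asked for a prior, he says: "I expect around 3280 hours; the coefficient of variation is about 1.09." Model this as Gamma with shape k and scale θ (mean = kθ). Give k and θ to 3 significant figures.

For Gamma(k, scale θ): mean = kθ, variance = kθ², so CV = 1/√k.
CV = 1.09, hence k = 1/CV² = 0.842.
Then θ = mean/k = 3280/0.842 = 3900.

k ≈ 0.842, θ ≈ 3900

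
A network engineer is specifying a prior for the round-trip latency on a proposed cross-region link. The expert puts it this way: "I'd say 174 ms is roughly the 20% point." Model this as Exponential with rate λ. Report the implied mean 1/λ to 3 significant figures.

P(T < 174.0) = 1 − e^(−λ·174.0) = 0.2, so λ = −ln(1−0.2)/174.0 = −ln(0.8)/174.0 = 0.00128.
Mean = 1/λ = 780 ms.

mean ≈ 780 ms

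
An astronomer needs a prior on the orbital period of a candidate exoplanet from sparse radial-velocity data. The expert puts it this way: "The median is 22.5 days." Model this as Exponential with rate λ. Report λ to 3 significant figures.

λ ≈ 0.0308

Exponential median = ln 2 / λ, so λ = ln 2 / 22.5 = 0.0308.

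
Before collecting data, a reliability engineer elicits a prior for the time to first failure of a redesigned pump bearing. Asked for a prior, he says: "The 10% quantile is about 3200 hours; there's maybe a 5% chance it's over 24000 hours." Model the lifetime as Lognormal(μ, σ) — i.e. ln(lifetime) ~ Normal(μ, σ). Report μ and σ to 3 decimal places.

μ ≈ 8.953, σ ≈ 0.689

If T ~ Lognormal(μ,σ) then ln T ~ Normal(μ,σ), so the p-quantile of ln T is μ + z_p·σ.
ln(3200) = 8.071 and ln(24000) = 10.09; z_{0.1} = -1.282, z_{0.95} = 1.645.
σ = (10.09 − 8.071)/(1.645 − (-1.282)) = 0.689.
μ = 8.071 − (-1.282)·0.689 = 8.953.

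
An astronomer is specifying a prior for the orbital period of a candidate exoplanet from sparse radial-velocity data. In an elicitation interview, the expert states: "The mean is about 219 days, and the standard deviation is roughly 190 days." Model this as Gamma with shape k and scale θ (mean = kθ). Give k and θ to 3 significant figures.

For Gamma(k, scale θ): mean = kθ, variance = kθ², so CV = 1/√k.
CV = SD/mean = 190/219 = 0.8676, hence k = 1/CV² = 1.33.
Then θ = mean/k = 219/1.33 = 165.

k ≈ 1.33, θ ≈ 165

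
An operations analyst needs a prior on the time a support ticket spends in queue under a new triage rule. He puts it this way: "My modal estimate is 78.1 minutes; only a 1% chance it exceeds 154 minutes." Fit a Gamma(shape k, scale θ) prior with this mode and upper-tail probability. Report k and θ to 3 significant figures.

k ≈ 11.7, θ ≈ 7.31

Gamma(k,θ) with k>1 has mode (k−1)θ, so θ = 78.1/(k−1).
Need P(X < 154) = 0.99 with θ tied to k this way. Start at k = 2, θ = 78.1: P(X<154) ≈ 0.586.
Too low — raise k to concentrate. Iterating converges to k ≈ 11.7.
Then θ = 78.1/(11.7−1) ≈ 7.31.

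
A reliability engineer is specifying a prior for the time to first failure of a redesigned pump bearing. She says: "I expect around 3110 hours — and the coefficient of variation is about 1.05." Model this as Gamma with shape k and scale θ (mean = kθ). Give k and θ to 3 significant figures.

For Gamma(k, scale θ): mean = kθ, variance = kθ², so CV = 1/√k.
CV = 1.05, hence k = 1/CV² = 0.907.
Then θ = mean/k = 3110/0.907 = 3430.

k ≈ 0.907, θ ≈ 3430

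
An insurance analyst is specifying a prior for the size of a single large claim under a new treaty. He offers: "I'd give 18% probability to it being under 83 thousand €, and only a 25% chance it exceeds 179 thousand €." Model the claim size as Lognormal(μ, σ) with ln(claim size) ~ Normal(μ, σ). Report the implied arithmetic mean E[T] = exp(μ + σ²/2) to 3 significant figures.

E[T] ≈ 145 thousand €

If T ~ Lognormal(μ,σ) then ln T ~ Normal(μ,σ), so the p-quantile of ln T is μ + z_p·σ.
ln(83) = 4.419 and ln(179) = 5.187; z_{0.18} = -0.9154, z_{0.75} = 0.6745.
σ = (5.187 − 4.419)/(0.6745 − (-0.9154)) = 0.483.
μ = 4.419 − (-0.9154)·0.483 = 4.861.
E[T] = exp(μ + σ²/2) = exp(4.861 + 0.1168) = 145 thousand €.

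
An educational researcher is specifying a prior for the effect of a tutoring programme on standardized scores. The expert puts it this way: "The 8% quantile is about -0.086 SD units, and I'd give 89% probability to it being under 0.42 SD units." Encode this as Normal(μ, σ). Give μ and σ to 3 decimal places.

μ = 0.184, σ = 0.192

The p-quantile of Normal(μ,σ) is μ + z_p·σ, with z_{0.08} = -1.405 and z_{0.89} = 1.227.
Eliminate σ: μ = (z₂·x₁ − z₁·x₂)/(z₂ − z₁) = (1.227·-0.086 − (-1.405)·0.42)/2.632 = 0.184.
Then σ = (x₂ − x₁)/(z₂ − z₁) = (0.42 − -0.086)/2.632 = 0.192.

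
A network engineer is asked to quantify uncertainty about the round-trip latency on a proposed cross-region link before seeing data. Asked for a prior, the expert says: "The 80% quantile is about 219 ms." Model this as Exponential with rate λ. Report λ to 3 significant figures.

P(T < 219.0) = 1 − e^(−λ·219.0) = 0.8, so λ = −ln(1−0.8)/219.0 = −ln(0.2)/219.0 = 0.00735.

λ ≈ 0.00735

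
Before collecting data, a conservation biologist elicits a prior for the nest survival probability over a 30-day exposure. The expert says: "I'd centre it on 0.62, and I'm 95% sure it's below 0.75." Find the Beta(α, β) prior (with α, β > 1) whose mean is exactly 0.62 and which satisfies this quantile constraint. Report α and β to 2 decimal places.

With mean 0.62 fixed, write α = 0.62s, β = 0.38s where s = α+β.
Need P(θ < 0.75) = 0.95 under Beta(0.62s, 0.38s). Normal approximation: (q−m)/√(m(1−m)/s) ≈ z_{0.95} = 1.64, so s ≈ 0.62·0.38·(1.64)²/(0.75−0.62)² = 37.7.
At s = 37.7: P(θ<0.75) ≈ 0.957. Adjusting to match 0.95 gives s ≈ 34.56.
So α = 0.62·34.56 ≈ 21.43, β = 0.38·34.56 ≈ 13.13.

α ≈ 21.43, β ≈ 13.13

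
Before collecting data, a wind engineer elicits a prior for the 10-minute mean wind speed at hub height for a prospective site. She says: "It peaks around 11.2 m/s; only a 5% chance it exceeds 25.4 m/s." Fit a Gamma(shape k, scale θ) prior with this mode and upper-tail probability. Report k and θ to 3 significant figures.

Gamma(k,θ) with k>1 has mode (k−1)θ, so θ = 11.2/(k−1).
Need P(X < 25.4) = 0.95 with θ tied to k this way. Start at k = 2, θ = 11.2: P(X<25.4) ≈ 0.662.
Too low — raise k to concentrate. Iterating converges to k ≈ 5.09.
Then θ = 11.2/(5.09−1) ≈ 2.74.

k ≈ 5.09, θ ≈ 2.74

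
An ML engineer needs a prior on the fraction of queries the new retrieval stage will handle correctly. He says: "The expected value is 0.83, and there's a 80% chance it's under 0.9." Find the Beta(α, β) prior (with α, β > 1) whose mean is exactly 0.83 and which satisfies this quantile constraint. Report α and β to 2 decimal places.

α ≈ 17.51, β ≈ 3.59

With mean 0.83 fixed, write α = 0.83s, β = 0.17s where s = α+β.
Need P(θ < 0.9) = 0.8 under Beta(0.83s, 0.17s). Normal approximation: (q−m)/√(m(1−m)/s) ≈ z_{0.8} = 0.842, so s ≈ 0.83·0.17·(0.842)²/(0.9−0.83)² = 20.4.
At s = 20.4: P(θ<0.9) ≈ 0.795. Adjusting to match 0.8 gives s ≈ 21.10.
So α = 0.83·21.10 ≈ 17.51, β = 0.17·21.10 ≈ 3.59.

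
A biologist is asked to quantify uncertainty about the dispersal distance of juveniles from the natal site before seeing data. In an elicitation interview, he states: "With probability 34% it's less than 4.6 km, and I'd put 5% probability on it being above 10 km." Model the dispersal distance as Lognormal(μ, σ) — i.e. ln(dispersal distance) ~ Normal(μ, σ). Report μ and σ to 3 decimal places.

If T ~ Lognormal(μ,σ) then ln T ~ Normal(μ,σ), so the p-quantile of ln T is μ + z_p·σ.
ln(4.6) = 1.526 and ln(10) = 2.303; z_{0.34} = -0.4125, z_{0.95} = 1.645.
σ = (2.303 − 1.526)/(1.645 − (-0.4125)) = 0.377.
μ = 1.526 − (-0.4125)·0.377 = 1.682.

μ ≈ 1.682, σ ≈ 0.377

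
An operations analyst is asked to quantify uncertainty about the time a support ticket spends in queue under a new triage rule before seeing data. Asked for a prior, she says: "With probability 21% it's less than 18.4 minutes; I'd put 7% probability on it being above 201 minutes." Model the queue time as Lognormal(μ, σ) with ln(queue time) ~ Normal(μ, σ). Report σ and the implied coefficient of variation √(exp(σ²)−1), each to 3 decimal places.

If T ~ Lognormal(μ,σ) then ln T ~ Normal(μ,σ), so the p-quantile of ln T is μ + z_p·σ.
ln(18.4) = 2.912 and ln(201) = 5.303; z_{0.21} = -0.8064, z_{0.93} = 1.476.
σ = (5.303 − 2.912)/(1.476 − (-0.8064)) = 1.048.
μ = 2.912 − (-0.8064)·1.048 = 3.757.
CV = √(exp(σ²)−1) = √(exp(1.0976)−1) = 1.413.

σ ≈ 1.048, CV ≈ 1.413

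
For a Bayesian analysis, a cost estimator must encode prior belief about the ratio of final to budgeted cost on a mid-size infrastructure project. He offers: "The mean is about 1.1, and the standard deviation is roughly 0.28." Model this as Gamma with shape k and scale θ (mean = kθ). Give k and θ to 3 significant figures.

For Gamma(k, scale θ): mean = kθ, variance = kθ², so CV = 1/√k.
CV = SD/mean = 0.28/1.1 = 0.2545, hence k = 1/CV² = 15.4.
Then θ = mean/k = 1.1/15.4 = 0.0713.

k ≈ 15.4, θ ≈ 0.0713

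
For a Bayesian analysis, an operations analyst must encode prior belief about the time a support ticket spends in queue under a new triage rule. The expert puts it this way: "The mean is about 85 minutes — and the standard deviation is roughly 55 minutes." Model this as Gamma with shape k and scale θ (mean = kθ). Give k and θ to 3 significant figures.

k ≈ 2.39, θ ≈ 35.6

For Gamma(k, scale θ): mean = kθ, variance = kθ², so CV = 1/√k.
CV = SD/mean = 55/85 = 0.6471, hence k = 1/CV² = 2.39.
Then θ = mean/k = 85/2.39 = 35.6.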